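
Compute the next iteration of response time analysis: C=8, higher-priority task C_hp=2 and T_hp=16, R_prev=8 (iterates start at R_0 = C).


R_next = C + ceil(R_prev / T_hp) * C_hp
ceil(8 / 16) = ceil(0.5) = 1
Interference = 1 * 2 = 2
R_next = 8 + 2 = 10

10


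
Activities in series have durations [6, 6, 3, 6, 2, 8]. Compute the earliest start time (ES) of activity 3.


Activity 3 starts after activities 1 through 2 complete.
Predecessor durations: [6, 6]
ES = 6 + 6 = 12

12


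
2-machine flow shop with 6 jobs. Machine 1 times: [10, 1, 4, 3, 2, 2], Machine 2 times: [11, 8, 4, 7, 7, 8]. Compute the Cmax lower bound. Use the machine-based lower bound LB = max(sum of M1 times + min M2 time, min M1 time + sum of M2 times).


LB1 = sum(M1 times) + min(M2 times) = 22 + 4 = 26
LB2 = min(M1 times) + sum(M2 times) = 1 + 45 = 46
Lower bound = max(LB1, LB2) = max(26, 46) = 46

46


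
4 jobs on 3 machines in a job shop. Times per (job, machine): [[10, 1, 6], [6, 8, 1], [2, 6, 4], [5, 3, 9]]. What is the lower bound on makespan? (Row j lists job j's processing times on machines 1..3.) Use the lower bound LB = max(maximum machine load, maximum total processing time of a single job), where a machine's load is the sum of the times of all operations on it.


Machine loads:
  Machine 1: 10 + 6 + 2 + 5 = 23
  Machine 2: 1 + 8 + 6 + 3 = 18
  Machine 3: 6 + 1 + 4 + 9 = 20
Max machine load = 23
Job totals:
  Job 1: 17
  Job 2: 15
  Job 3: 12
  Job 4: 17
Max job total = 17
Lower bound = max(23, 17) = 23

23


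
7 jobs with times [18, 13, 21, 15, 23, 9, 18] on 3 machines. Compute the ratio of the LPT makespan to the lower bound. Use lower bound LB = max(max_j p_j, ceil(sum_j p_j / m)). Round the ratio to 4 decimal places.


LPT order: [23, 21, 18, 18, 15, 13, 9]
Machine loads after assignment: [45, 36, 36]
LPT makespan = 45
Lower bound = max(max_job, ceil(total/3)) = max(23, 39) = 39
Ratio = 45 / 39 = 1.1538

1.1538


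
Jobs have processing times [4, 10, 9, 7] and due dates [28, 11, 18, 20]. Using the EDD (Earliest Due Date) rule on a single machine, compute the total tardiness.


Sort by due date (EDD order): [(10, 11), (9, 18), (7, 20), (4, 28)]
Compute completion times and tardiness:
  Job 1: p=10, d=11, C=10, tardiness=max(0,10-11)=0
  Job 2: p=9, d=18, C=19, tardiness=max(0,19-18)=1
  Job 3: p=7, d=20, C=26, tardiness=max(0,26-20)=6
  Job 4: p=4, d=28, C=30, tardiness=max(0,30-28)=2
Total tardiness = 9

9


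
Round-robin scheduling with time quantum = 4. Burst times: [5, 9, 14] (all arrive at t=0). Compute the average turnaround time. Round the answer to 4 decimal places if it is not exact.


Time quantum = 4
Execution trace:
  J1 runs 4 units, time = 4
  J2 runs 4 units, time = 8
  J3 runs 4 units, time = 12
  J1 runs 1 units, time = 13
  J2 runs 4 units, time = 17
  J3 runs 4 units, time = 21
  J2 runs 1 units, time = 22
  J3 runs 4 units, time = 26
  J3 runs 2 units, time = 28
Finish times: [13, 22, 28]
Average turnaround = 63/3 = 21.0

21.0


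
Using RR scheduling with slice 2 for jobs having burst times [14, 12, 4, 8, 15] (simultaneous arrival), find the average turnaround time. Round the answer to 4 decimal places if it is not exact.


Time quantum = 2
Execution trace:
  J1 runs 2 units, time = 2
  J2 runs 2 units, time = 4
  J3 runs 2 units, time = 6
  J4 runs 2 units, time = 8
  J5 runs 2 units, time = 10
  J1 runs 2 units, time = 12
  J2 runs 2 units, time = 14
  J3 runs 2 units, time = 16
  J4 runs 2 units, time = 18
  J5 runs 2 units, time = 20
  J1 runs 2 units, time = 22
  J2 runs 2 units, time = 24
  J4 runs 2 units, time = 26
  J5 runs 2 units, time = 28
  J1 runs 2 units, time = 30
  J2 runs 2 units, time = 32
  J4 runs 2 units, time = 34
  J5 runs 2 units, time = 36
  J1 runs 2 units, time = 38
  J2 runs 2 units, time = 40
  J5 runs 2 units, time = 42
  J1 runs 2 units, time = 44
  J2 runs 2 units, time = 46
  J5 runs 2 units, time = 48
  J1 runs 2 units, time = 50
  J5 runs 2 units, time = 52
  J5 runs 1 units, time = 53
Finish times: [50, 46, 16, 34, 53]
Average turnaround = 199/5 = 39.8

39.8


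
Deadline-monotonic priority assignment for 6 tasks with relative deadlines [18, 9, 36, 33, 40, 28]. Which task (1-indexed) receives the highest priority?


Sort tasks by relative deadline (ascending):
  Task 2: deadline = 9
  Task 1: deadline = 18
  Task 6: deadline = 28
  Task 4: deadline = 33
  Task 3: deadline = 36
  Task 5: deadline = 40
Priority order (highest first): [2, 1, 6, 4, 3, 5]
Highest priority task = 2

2


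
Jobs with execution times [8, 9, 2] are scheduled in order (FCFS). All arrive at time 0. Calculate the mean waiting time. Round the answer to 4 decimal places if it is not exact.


FCFS order (as given): [8, 9, 2]
Waiting times:
  Job 1: wait = 0
  Job 2: wait = 8
  Job 3: wait = 17
Sum of waiting times = 25
Average waiting time = 25/3 = 8.3333

8.3333


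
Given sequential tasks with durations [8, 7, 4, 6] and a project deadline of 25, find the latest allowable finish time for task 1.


LF(activity 1) = deadline - sum of successor durations
Successors: activities 2 through 4 with durations [7, 4, 6]
Sum of successor durations = 17
LF = 25 - 17 = 8

8


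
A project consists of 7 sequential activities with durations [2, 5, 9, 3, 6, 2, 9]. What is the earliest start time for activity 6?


Activity 6 starts after activities 1 through 5 complete.
Predecessor durations: [2, 5, 9, 3, 6]
ES = 2 + 5 + 9 + 3 + 6 = 25

25


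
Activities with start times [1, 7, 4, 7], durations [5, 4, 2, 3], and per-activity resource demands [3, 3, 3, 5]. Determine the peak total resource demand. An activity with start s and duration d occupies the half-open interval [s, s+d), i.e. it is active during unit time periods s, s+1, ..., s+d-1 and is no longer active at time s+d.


Each activity i is active on [start_i, start_i + duration_i).
Compute total resource usage per time slot:
  t=0: active resources = [], total = 0
  t=1: active resources = [3], total = 3
  t=2: active resources = [3], total = 3
  t=3: active resources = [3], total = 3
  t=4: active resources = [3, 3], total = 6
  t=5: active resources = [3, 3], total = 6
  t=6: active resources = [], total = 0
  t=7: active resources = [3, 5], total = 8
  t=8: active resources = [3, 5], total = 8
  t=9: active resources = [3, 5], total = 8
  t=10: active resources = [3], total = 3
Peak resource demand = 8

8


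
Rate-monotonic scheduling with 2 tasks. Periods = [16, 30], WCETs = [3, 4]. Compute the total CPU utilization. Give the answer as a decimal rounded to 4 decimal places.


Compute individual utilizations (exact fractions):
  Task 1: C/T = 3/16 (approx. 0.1875)
  Task 2: C/T = 4/30 = 2/15 (approx. 0.1333)
Total utilization U = 3/16 + 2/15 = 77/240
Rounded to 4 decimal places: U = 0.3208
RM (Liu & Layland) bound for 2 tasks = 0.828427; compare with U = 77/240 (approx. 0.320833)
U <= bound, so schedulable by RM sufficient condition.

0.3208


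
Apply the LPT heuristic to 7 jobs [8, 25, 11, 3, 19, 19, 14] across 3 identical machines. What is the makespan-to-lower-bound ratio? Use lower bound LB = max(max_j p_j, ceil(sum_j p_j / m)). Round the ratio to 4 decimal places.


LPT order: [25, 19, 19, 14, 11, 8, 3]
Machine loads after assignment: [33, 33, 33]
LPT makespan = 33
Lower bound = max(max_job, ceil(total/3)) = max(25, 33) = 33
Ratio = 33 / 33 = 1.0

1.0


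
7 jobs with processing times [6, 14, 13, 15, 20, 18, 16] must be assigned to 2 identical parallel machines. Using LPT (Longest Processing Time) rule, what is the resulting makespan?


Sort jobs in decreasing order (LPT): [20, 18, 16, 15, 14, 13, 6]
Assign each job to the least loaded machine:
  Machine 1: jobs [20, 15, 13, 6], load = 54
  Machine 2: jobs [18, 16, 14], load = 48
Makespan = max load = 54

54


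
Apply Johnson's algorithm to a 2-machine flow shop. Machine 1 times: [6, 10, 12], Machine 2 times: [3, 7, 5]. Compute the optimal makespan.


Apply Johnson's rule:
  Group 1 (a <= b): []
  Group 2 (a > b): [(2, 10, 7), (3, 12, 5), (1, 6, 3)]
Optimal job order: [2, 3, 1]
Schedule:
  Job 2: M1 done at 10, M2 done at 17
  Job 3: M1 done at 22, M2 done at 27
  Job 1: M1 done at 28, M2 done at 31
Makespan = 31

31


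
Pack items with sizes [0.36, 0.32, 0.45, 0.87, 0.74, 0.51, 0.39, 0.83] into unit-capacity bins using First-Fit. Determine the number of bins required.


Place items sequentially using First-Fit:
  Item 0.36 -> new Bin 1
  Item 0.32 -> Bin 1 (now 0.68)
  Item 0.45 -> new Bin 2
  Item 0.87 -> new Bin 3
  Item 0.74 -> new Bin 4
  Item 0.51 -> Bin 2 (now 0.96)
  Item 0.39 -> new Bin 5
  Item 0.83 -> new Bin 6
Total bins used = 6

6


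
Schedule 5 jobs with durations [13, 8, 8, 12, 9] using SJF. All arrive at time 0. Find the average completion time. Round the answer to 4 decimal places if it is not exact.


SJF order (ascending): [8, 8, 9, 12, 13]
Completion times:
  Job 1: burst=8, C=8
  Job 2: burst=8, C=16
  Job 3: burst=9, C=25
  Job 4: burst=12, C=37
  Job 5: burst=13, C=50
Average completion = 136/5 = 27.2

27.2


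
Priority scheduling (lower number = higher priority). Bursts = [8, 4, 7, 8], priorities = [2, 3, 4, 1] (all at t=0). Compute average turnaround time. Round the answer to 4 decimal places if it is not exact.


Sort by priority (ascending = highest first):
Order: [(1, 8), (2, 8), (3, 4), (4, 7)]
Completion times:
  Priority 1, burst=8, C=8
  Priority 2, burst=8, C=16
  Priority 3, burst=4, C=20
  Priority 4, burst=7, C=27
Average turnaround = 71/4 = 17.75

17.75


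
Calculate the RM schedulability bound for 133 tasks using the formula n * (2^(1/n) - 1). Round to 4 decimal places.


Compute 2^(1/133) = 1.0052252371
Subtract 1: 1.0052252371 - 1 = 0.0052252371
Multiply by n: 133 * 0.0052252371 = 0.6949565343
Round to 4 dp: 0.6950

0.6950


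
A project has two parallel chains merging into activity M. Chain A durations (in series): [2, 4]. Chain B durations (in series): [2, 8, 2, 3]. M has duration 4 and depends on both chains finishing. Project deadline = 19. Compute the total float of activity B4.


Forward pass: ES(B4) = sum of predecessors on chain B = 12
EF = ES + duration = 12 + 3 = 15
Backward pass: LF(M) = deadline = 19; LS(M) = 19 - 4 = 15
LF(B4) = LS(M) - sum(successors on chain B) = 15 - 0 = 15
LS = LF - duration = 15 - 3 = 12
Total float = LS - ES = 12 - 12 = 0

0


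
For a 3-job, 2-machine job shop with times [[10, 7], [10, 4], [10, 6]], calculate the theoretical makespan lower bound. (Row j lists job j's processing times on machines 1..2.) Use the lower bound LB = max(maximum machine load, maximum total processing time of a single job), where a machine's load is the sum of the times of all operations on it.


Machine loads:
  Machine 1: 10 + 10 + 10 = 30
  Machine 2: 7 + 4 + 6 = 17
Max machine load = 30
Job totals:
  Job 1: 17
  Job 2: 14
  Job 3: 16
Max job total = 17
Lower bound = max(30, 17) = 30

30


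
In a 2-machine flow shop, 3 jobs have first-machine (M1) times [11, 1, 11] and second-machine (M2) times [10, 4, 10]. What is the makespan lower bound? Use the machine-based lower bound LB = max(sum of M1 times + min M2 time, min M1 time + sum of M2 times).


LB1 = sum(M1 times) + min(M2 times) = 23 + 4 = 27
LB2 = min(M1 times) + sum(M2 times) = 1 + 24 = 25
Lower bound = max(LB1, LB2) = max(27, 25) = 27

27


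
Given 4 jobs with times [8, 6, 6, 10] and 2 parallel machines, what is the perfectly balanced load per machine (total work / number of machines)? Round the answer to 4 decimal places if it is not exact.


Total processing time = 8 + 6 + 6 + 10 = 30
Number of machines = 2
Ideal balanced load = 30 / 2 = 15.0

15.0


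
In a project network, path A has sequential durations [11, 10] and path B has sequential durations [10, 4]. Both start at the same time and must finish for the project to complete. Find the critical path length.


Path A total = 11 + 10 = 21
Path B total = 10 + 4 = 14
Critical path = longest path = max(21, 14) = 21

21


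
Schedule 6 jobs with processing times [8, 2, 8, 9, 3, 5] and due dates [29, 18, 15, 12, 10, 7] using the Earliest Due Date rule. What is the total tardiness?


Sort by due date (EDD order): [(5, 7), (3, 10), (9, 12), (8, 15), (2, 18), (8, 29)]
Compute completion times and tardiness:
  Job 1: p=5, d=7, C=5, tardiness=max(0,5-7)=0
  Job 2: p=3, d=10, C=8, tardiness=max(0,8-10)=0
  Job 3: p=9, d=12, C=17, tardiness=max(0,17-12)=5
  Job 4: p=8, d=15, C=25, tardiness=max(0,25-15)=10
  Job 5: p=2, d=18, C=27, tardiness=max(0,27-18)=9
  Job 6: p=8, d=29, C=35, tardiness=max(0,35-29)=6
Total tardiness = 30

30


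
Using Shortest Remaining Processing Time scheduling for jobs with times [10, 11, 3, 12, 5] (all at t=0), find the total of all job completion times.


Since all jobs arrive at t=0, SRPT equals SPT ordering.
SPT order: [3, 5, 10, 11, 12]
Completion times:
  Job 1: p=3, C=3
  Job 2: p=5, C=8
  Job 3: p=10, C=18
  Job 4: p=11, C=29
  Job 5: p=12, C=41
Total completion time = 3 + 8 + 18 + 29 + 41 = 99

99


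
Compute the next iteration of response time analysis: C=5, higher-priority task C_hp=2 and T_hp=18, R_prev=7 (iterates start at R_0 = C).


R_next = C + ceil(R_prev / T_hp) * C_hp
ceil(7 / 18) = ceil(0.3889) = 1
Interference = 1 * 2 = 2
R_next = 5 + 2 = 7
R_next = R_prev, so the iteration has converged (response time = 7).

7


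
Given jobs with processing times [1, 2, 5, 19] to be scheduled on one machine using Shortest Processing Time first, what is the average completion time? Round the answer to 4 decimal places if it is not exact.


Sort jobs by processing time (SPT order): [1, 2, 5, 19]
Compute completion times sequentially:
  Job 1: processing = 1, completes at 1
  Job 2: processing = 2, completes at 3
  Job 3: processing = 5, completes at 8
  Job 4: processing = 19, completes at 27
Sum of completion times = 39
Average completion time = 39/4 = 9.75

9.75


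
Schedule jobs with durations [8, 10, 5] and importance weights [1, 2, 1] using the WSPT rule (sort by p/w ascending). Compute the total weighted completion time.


Compute p/w ratios and sort ascending (WSPT): [(10, 2), (5, 1), (8, 1)]
Compute weighted completion times:
  Job (p=10,w=2): C=10, w*C=2*10=20
  Job (p=5,w=1): C=15, w*C=1*15=15
  Job (p=8,w=1): C=23, w*C=1*23=23
Total weighted completion time = 58

58


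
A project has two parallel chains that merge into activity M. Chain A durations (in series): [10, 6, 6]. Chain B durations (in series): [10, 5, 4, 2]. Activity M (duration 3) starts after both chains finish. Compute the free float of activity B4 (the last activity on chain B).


ES(B4) = sum of predecessors on chain B = 19
EF(B4) = ES + duration = 19 + 2 = 21
Successor of B4 is M. ES(M) = max(sum(A), sum(B)) = max(22, 21) = 22
Free float = ES(successor) - EF(current) = 22 - 21 = 1

1


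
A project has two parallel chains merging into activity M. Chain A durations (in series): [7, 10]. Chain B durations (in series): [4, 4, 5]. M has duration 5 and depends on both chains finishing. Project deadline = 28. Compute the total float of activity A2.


Forward pass: ES(A2) = sum of predecessors on chain A = 7
EF = ES + duration = 7 + 10 = 17
Backward pass: LF(M) = deadline = 28; LS(M) = 28 - 5 = 23
LF(A2) = LS(M) - sum(successors on chain A) = 23 - 0 = 23
LS = LF - duration = 23 - 10 = 13
Total float = LS - ES = 13 - 7 = 6

6


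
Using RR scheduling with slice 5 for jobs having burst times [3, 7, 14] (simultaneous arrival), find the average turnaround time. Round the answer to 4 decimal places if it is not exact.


Time quantum = 5
Execution trace:
  J1 runs 3 units, time = 3
  J2 runs 5 units, time = 8
  J3 runs 5 units, time = 13
  J2 runs 2 units, time = 15
  J3 runs 5 units, time = 20
  J3 runs 4 units, time = 24
Finish times: [3, 15, 24]
Average turnaround = 42/3 = 14.0

14.0


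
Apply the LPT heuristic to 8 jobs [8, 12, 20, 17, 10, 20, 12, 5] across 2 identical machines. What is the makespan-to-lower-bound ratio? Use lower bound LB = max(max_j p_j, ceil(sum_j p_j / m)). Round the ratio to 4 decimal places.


LPT order: [20, 20, 17, 12, 12, 10, 8, 5]
Machine loads after assignment: [52, 52]
LPT makespan = 52
Lower bound = max(max_job, ceil(total/2)) = max(20, 52) = 52
Ratio = 52 / 52 = 1.0

1.0


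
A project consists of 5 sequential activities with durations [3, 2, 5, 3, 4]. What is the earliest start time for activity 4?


Activity 4 starts after activities 1 through 3 complete.
Predecessor durations: [3, 2, 5]
ES = 3 + 2 + 5 = 10

10


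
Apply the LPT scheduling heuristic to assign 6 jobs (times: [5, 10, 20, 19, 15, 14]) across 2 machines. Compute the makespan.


Sort jobs in decreasing order (LPT): [20, 19, 15, 14, 10, 5]
Assign each job to the least loaded machine:
  Machine 1: jobs [20, 14, 10], load = 44
  Machine 2: jobs [19, 15, 5], load = 39
Makespan = max load = 44

44


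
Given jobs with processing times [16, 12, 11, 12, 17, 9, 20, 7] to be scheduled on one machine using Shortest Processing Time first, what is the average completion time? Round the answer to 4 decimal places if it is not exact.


Sort jobs by processing time (SPT order): [7, 9, 11, 12, 12, 16, 17, 20]
Compute completion times sequentially:
  Job 1: processing = 7, completes at 7
  Job 2: processing = 9, completes at 16
  Job 3: processing = 11, completes at 27
  Job 4: processing = 12, completes at 39
  Job 5: processing = 12, completes at 51
  Job 6: processing = 16, completes at 67
  Job 7: processing = 17, completes at 84
  Job 8: processing = 20, completes at 104
Sum of completion times = 395
Average completion time = 395/8 = 49.375

49.375


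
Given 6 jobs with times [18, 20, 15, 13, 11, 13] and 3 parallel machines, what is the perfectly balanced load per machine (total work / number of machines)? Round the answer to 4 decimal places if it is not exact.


Total processing time = 18 + 20 + 15 + 13 + 11 + 13 = 90
Number of machines = 3
Ideal balanced load = 90 / 3 = 30.0

30.0


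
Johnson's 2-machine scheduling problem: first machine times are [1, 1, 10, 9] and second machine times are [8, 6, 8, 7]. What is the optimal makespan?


Apply Johnson's rule:
  Group 1 (a <= b): [(1, 1, 8), (2, 1, 6)]
  Group 2 (a > b): [(3, 10, 8), (4, 9, 7)]
Optimal job order: [1, 2, 3, 4]
Schedule:
  Job 1: M1 done at 1, M2 done at 9
  Job 2: M1 done at 2, M2 done at 15
  Job 3: M1 done at 12, M2 done at 23
  Job 4: M1 done at 21, M2 done at 30
Makespan = 30

30


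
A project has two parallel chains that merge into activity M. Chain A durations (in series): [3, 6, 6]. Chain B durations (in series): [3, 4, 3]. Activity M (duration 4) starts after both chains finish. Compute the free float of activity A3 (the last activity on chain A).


ES(A3) = sum of predecessors on chain A = 9
EF(A3) = ES + duration = 9 + 6 = 15
Successor of A3 is M. ES(M) = max(sum(A), sum(B)) = max(15, 10) = 15
Free float = ES(successor) - EF(current) = 15 - 15 = 0

0


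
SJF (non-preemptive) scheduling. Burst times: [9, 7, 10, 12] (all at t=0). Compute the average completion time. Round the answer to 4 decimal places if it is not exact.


SJF order (ascending): [7, 9, 10, 12]
Completion times:
  Job 1: burst=7, C=7
  Job 2: burst=9, C=16
  Job 3: burst=10, C=26
  Job 4: burst=12, C=38
Average completion = 87/4 = 21.75

21.75


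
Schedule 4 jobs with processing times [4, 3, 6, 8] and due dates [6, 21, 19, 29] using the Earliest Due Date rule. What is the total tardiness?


Sort by due date (EDD order): [(4, 6), (6, 19), (3, 21), (8, 29)]
Compute completion times and tardiness:
  Job 1: p=4, d=6, C=4, tardiness=max(0,4-6)=0
  Job 2: p=6, d=19, C=10, tardiness=max(0,10-19)=0
  Job 3: p=3, d=21, C=13, tardiness=max(0,13-21)=0
  Job 4: p=8, d=29, C=21, tardiness=max(0,21-29)=0
Total tardiness = 0

0


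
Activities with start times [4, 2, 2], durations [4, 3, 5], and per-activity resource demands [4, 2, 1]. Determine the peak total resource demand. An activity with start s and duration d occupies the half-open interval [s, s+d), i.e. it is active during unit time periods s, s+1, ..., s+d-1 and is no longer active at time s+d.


Each activity i is active on [start_i, start_i + duration_i).
Compute total resource usage per time slot:
  t=0: active resources = [], total = 0
  t=1: active resources = [], total = 0
  t=2: active resources = [2, 1], total = 3
  t=3: active resources = [2, 1], total = 3
  t=4: active resources = [4, 2, 1], total = 7
  t=5: active resources = [4, 1], total = 5
  t=6: active resources = [4, 1], total = 5
  t=7: active resources = [4], total = 4
Peak resource demand = 7

7


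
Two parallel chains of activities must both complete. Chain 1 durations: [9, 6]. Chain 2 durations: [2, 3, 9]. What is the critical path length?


Path A total = 9 + 6 = 15
Path B total = 2 + 3 + 9 = 14
Critical path = longest path = max(15, 14) = 15

15


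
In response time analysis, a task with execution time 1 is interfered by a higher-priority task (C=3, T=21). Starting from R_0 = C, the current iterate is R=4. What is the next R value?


R_next = C + ceil(R_prev / T_hp) * C_hp
ceil(4 / 21) = ceil(0.1905) = 1
Interference = 1 * 3 = 3
R_next = 1 + 3 = 4
R_next = R_prev, so the iteration has converged (response time = 4).

4


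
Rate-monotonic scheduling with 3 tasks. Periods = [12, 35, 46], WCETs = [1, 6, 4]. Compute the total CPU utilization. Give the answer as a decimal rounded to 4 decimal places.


Compute individual utilizations (exact fractions):
  Task 1: C/T = 1/12 (approx. 0.0833)
  Task 2: C/T = 6/35 (approx. 0.1714)
  Task 3: C/T = 4/46 = 2/23 (approx. 0.087)
Total utilization U = 1/12 + 6/35 + 2/23 = 3301/9660
Rounded to 4 decimal places: U = 0.3417
RM (Liu & Layland) bound for 3 tasks = 0.779763; compare with U = 3301/9660 (approx. 0.341718)
U <= bound, so schedulable by RM sufficient condition.

0.3417


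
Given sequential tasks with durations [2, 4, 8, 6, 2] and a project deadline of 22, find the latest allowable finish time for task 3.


LF(activity 3) = deadline - sum of successor durations
Successors: activities 4 through 5 with durations [6, 2]
Sum of successor durations = 8
LF = 22 - 8 = 14

14


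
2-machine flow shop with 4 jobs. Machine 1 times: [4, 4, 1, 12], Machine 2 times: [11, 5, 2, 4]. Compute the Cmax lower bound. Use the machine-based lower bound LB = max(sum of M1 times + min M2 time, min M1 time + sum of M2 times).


LB1 = sum(M1 times) + min(M2 times) = 21 + 2 = 23
LB2 = min(M1 times) + sum(M2 times) = 1 + 22 = 23
Lower bound = max(LB1, LB2) = max(23, 23) = 23

23


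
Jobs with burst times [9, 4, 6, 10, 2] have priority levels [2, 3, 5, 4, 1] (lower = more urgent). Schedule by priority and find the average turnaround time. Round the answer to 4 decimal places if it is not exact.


Sort by priority (ascending = highest first):
Order: [(1, 2), (2, 9), (3, 4), (4, 10), (5, 6)]
Completion times:
  Priority 1, burst=2, C=2
  Priority 2, burst=9, C=11
  Priority 3, burst=4, C=15
  Priority 4, burst=10, C=25
  Priority 5, burst=6, C=31
Average turnaround = 84/5 = 16.8

16.8


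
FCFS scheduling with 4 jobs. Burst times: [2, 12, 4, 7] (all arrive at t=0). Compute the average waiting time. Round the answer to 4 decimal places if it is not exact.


FCFS order (as given): [2, 12, 4, 7]
Waiting times:
  Job 1: wait = 0
  Job 2: wait = 2
  Job 3: wait = 14
  Job 4: wait = 18
Sum of waiting times = 34
Average waiting time = 34/4 = 8.5

8.5


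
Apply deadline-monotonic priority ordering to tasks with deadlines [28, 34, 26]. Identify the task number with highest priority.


Sort tasks by relative deadline (ascending):
  Task 3: deadline = 26
  Task 1: deadline = 28
  Task 2: deadline = 34
Priority order (highest first): [3, 1, 2]
Highest priority task = 3

3


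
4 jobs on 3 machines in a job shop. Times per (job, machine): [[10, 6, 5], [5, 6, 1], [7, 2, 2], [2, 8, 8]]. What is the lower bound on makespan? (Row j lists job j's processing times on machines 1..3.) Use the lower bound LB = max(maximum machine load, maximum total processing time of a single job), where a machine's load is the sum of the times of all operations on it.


Machine loads:
  Machine 1: 10 + 5 + 7 + 2 = 24
  Machine 2: 6 + 6 + 2 + 8 = 22
  Machine 3: 5 + 1 + 2 + 8 = 16
Max machine load = 24
Job totals:
  Job 1: 21
  Job 2: 12
  Job 3: 11
  Job 4: 18
Max job total = 21
Lower bound = max(24, 21) = 24

24


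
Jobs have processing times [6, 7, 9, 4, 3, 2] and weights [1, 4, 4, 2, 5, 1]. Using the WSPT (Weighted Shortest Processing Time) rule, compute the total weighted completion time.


Compute p/w ratios and sort ascending (WSPT): [(3, 5), (7, 4), (4, 2), (2, 1), (9, 4), (6, 1)]
Compute weighted completion times:
  Job (p=3,w=5): C=3, w*C=5*3=15
  Job (p=7,w=4): C=10, w*C=4*10=40
  Job (p=4,w=2): C=14, w*C=2*14=28
  Job (p=2,w=1): C=16, w*C=1*16=16
  Job (p=9,w=4): C=25, w*C=4*25=100
  Job (p=6,w=1): C=31, w*C=1*31=31
Total weighted completion time = 230

230


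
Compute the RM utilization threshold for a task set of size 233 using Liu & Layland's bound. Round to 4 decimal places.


Compute 2^(1/233) = 1.0029793100
Subtract 1: 1.0029793100 - 1 = 0.0029793100
Multiply by n: 233 * 0.0029793100 = 0.6941792300
Round to 4 dp: 0.6942

0.6942


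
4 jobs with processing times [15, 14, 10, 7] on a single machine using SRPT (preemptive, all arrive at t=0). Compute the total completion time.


Since all jobs arrive at t=0, SRPT equals SPT ordering.
SPT order: [7, 10, 14, 15]
Completion times:
  Job 1: p=7, C=7
  Job 2: p=10, C=17
  Job 3: p=14, C=31
  Job 4: p=15, C=46
Total completion time = 7 + 17 + 31 + 46 = 101

101


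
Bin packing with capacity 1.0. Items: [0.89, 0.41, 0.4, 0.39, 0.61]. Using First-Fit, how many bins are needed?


Place items sequentially using First-Fit:
  Item 0.89 -> new Bin 1
  Item 0.41 -> new Bin 2
  Item 0.4 -> Bin 2 (now 0.81)
  Item 0.39 -> new Bin 3
  Item 0.61 -> Bin 3 (now 1.0)
Total bins used = 3

3


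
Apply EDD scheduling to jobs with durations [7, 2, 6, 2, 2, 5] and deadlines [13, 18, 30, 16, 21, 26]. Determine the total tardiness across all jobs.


Sort by due date (EDD order): [(7, 13), (2, 16), (2, 18), (2, 21), (5, 26), (6, 30)]
Compute completion times and tardiness:
  Job 1: p=7, d=13, C=7, tardiness=max(0,7-13)=0
  Job 2: p=2, d=16, C=9, tardiness=max(0,9-16)=0
  Job 3: p=2, d=18, C=11, tardiness=max(0,11-18)=0
  Job 4: p=2, d=21, C=13, tardiness=max(0,13-21)=0
  Job 5: p=5, d=26, C=18, tardiness=max(0,18-26)=0
  Job 6: p=6, d=30, C=24, tardiness=max(0,24-30)=0
Total tardiness = 0

0


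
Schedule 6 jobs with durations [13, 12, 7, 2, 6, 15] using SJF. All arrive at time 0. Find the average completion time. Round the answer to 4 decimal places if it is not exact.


SJF order (ascending): [2, 6, 7, 12, 13, 15]
Completion times:
  Job 1: burst=2, C=2
  Job 2: burst=6, C=8
  Job 3: burst=7, C=15
  Job 4: burst=12, C=27
  Job 5: burst=13, C=40
  Job 6: burst=15, C=55
Average completion = 147/6 = 24.5

24.5


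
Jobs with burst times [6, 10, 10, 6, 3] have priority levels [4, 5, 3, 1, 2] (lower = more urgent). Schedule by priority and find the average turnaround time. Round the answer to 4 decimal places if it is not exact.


Sort by priority (ascending = highest first):
Order: [(1, 6), (2, 3), (3, 10), (4, 6), (5, 10)]
Completion times:
  Priority 1, burst=6, C=6
  Priority 2, burst=3, C=9
  Priority 3, burst=10, C=19
  Priority 4, burst=6, C=25
  Priority 5, burst=10, C=35
Average turnaround = 94/5 = 18.8

18.8


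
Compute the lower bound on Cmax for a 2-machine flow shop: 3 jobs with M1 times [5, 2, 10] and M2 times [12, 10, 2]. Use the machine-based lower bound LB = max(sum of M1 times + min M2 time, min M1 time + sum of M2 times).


LB1 = sum(M1 times) + min(M2 times) = 17 + 2 = 19
LB2 = min(M1 times) + sum(M2 times) = 2 + 24 = 26
Lower bound = max(LB1, LB2) = max(19, 26) = 26

26


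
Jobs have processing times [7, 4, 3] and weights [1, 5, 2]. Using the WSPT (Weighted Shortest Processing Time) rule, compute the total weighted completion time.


Compute p/w ratios and sort ascending (WSPT): [(4, 5), (3, 2), (7, 1)]
Compute weighted completion times:
  Job (p=4,w=5): C=4, w*C=5*4=20
  Job (p=3,w=2): C=7, w*C=2*7=14
  Job (p=7,w=1): C=14, w*C=1*14=14
Total weighted completion time = 48

48


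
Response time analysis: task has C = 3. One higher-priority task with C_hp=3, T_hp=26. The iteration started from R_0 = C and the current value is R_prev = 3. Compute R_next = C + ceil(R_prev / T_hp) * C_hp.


R_next = C + ceil(R_prev / T_hp) * C_hp
ceil(3 / 26) = ceil(0.1154) = 1
Interference = 1 * 3 = 3
R_next = 3 + 3 = 6

6


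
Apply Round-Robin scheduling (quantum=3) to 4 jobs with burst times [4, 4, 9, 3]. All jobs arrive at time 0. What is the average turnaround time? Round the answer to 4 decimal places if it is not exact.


Time quantum = 3
Execution trace:
  J1 runs 3 units, time = 3
  J2 runs 3 units, time = 6
  J3 runs 3 units, time = 9
  J4 runs 3 units, time = 12
  J1 runs 1 units, time = 13
  J2 runs 1 units, time = 14
  J3 runs 3 units, time = 17
  J3 runs 3 units, time = 20
Finish times: [13, 14, 20, 12]
Average turnaround = 59/4 = 14.75

14.75


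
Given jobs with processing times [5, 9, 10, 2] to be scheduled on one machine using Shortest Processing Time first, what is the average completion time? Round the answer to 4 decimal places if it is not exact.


Sort jobs by processing time (SPT order): [2, 5, 9, 10]
Compute completion times sequentially:
  Job 1: processing = 2, completes at 2
  Job 2: processing = 5, completes at 7
  Job 3: processing = 9, completes at 16
  Job 4: processing = 10, completes at 26
Sum of completion times = 51
Average completion time = 51/4 = 12.75

12.75


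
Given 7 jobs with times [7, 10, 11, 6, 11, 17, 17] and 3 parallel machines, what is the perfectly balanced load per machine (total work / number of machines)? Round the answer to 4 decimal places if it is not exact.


Total processing time = 7 + 10 + 11 + 6 + 11 + 17 + 17 = 79
Number of machines = 3
Ideal balanced load = 79 / 3 = 26.3333

26.3333


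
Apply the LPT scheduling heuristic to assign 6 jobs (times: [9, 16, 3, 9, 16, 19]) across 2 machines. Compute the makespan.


Sort jobs in decreasing order (LPT): [19, 16, 16, 9, 9, 3]
Assign each job to the least loaded machine:
  Machine 1: jobs [19, 9, 9], load = 37
  Machine 2: jobs [16, 16, 3], load = 35
Makespan = max load = 37

37


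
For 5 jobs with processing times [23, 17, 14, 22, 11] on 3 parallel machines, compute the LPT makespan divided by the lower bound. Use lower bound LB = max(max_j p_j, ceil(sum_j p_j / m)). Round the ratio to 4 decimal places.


LPT order: [23, 22, 17, 14, 11]
Machine loads after assignment: [23, 33, 31]
LPT makespan = 33
Lower bound = max(max_job, ceil(total/3)) = max(23, 29) = 29
Ratio = 33 / 29 = 1.1379

1.1379


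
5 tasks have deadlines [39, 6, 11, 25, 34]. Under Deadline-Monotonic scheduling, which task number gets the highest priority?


Sort tasks by relative deadline (ascending):
  Task 2: deadline = 6
  Task 3: deadline = 11
  Task 4: deadline = 25
  Task 5: deadline = 34
  Task 1: deadline = 39
Priority order (highest first): [2, 3, 4, 5, 1]
Highest priority task = 2

2


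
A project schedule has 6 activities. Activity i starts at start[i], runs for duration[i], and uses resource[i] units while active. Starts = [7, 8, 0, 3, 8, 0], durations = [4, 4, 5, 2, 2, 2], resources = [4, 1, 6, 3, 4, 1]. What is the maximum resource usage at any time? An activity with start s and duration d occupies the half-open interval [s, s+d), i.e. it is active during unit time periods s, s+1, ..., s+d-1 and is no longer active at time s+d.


Each activity i is active on [start_i, start_i + duration_i).
Compute total resource usage per time slot:
  t=0: active resources = [6, 1], total = 7
  t=1: active resources = [6, 1], total = 7
  t=2: active resources = [6], total = 6
  t=3: active resources = [6, 3], total = 9
  t=4: active resources = [6, 3], total = 9
  t=5: active resources = [], total = 0
  t=6: active resources = [], total = 0
  t=7: active resources = [4], total = 4
  t=8: active resources = [4, 1, 4], total = 9
  t=9: active resources = [4, 1, 4], total = 9
  t=10: active resources = [4, 1], total = 5
  t=11: active resources = [1], total = 1
Peak resource demand = 9

9


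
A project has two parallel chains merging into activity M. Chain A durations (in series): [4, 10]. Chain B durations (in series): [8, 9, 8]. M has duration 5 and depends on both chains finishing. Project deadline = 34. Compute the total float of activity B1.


Forward pass: ES(B1) = sum of predecessors on chain B = 0
EF = ES + duration = 0 + 8 = 8
Backward pass: LF(M) = deadline = 34; LS(M) = 34 - 5 = 29
LF(B1) = LS(M) - sum(successors on chain B) = 29 - 17 = 12
LS = LF - duration = 12 - 8 = 4
Total float = LS - ES = 4 - 0 = 4

4


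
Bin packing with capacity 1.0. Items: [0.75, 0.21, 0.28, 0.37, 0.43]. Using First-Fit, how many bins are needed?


Place items sequentially using First-Fit:
  Item 0.75 -> new Bin 1
  Item 0.21 -> Bin 1 (now 0.96)
  Item 0.28 -> new Bin 2
  Item 0.37 -> Bin 2 (now 0.65)
  Item 0.43 -> new Bin 3
Total bins used = 3

3


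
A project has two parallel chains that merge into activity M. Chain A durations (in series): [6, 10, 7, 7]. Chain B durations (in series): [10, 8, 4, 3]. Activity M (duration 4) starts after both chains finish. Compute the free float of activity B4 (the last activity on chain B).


ES(B4) = sum of predecessors on chain B = 22
EF(B4) = ES + duration = 22 + 3 = 25
Successor of B4 is M. ES(M) = max(sum(A), sum(B)) = max(30, 25) = 30
Free float = ES(successor) - EF(current) = 30 - 25 = 5

5


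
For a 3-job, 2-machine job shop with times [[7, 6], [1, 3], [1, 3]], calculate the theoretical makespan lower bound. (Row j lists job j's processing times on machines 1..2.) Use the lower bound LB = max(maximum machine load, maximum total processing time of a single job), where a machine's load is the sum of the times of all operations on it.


Machine loads:
  Machine 1: 7 + 1 + 1 = 9
  Machine 2: 6 + 3 + 3 = 12
Max machine load = 12
Job totals:
  Job 1: 13
  Job 2: 4
  Job 3: 4
Max job total = 13
Lower bound = max(12, 13) = 13

13


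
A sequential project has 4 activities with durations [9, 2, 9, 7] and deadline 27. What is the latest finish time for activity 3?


LF(activity 3) = deadline - sum of successor durations
Successors: activities 4 through 4 with durations [7]
Sum of successor durations = 7
LF = 27 - 7 = 20

20


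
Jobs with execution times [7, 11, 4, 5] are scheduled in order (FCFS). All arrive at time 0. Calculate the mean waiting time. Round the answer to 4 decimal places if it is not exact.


FCFS order (as given): [7, 11, 4, 5]
Waiting times:
  Job 1: wait = 0
  Job 2: wait = 7
  Job 3: wait = 18
  Job 4: wait = 22
Sum of waiting times = 47
Average waiting time = 47/4 = 11.75

11.75


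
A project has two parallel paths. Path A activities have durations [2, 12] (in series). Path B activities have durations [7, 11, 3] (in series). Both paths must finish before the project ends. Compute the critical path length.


Path A total = 2 + 12 = 14
Path B total = 7 + 11 + 3 = 21
Critical path = longest path = max(14, 21) = 21

21


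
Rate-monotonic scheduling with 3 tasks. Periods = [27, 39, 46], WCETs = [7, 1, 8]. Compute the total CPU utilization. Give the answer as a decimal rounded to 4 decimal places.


Compute individual utilizations (exact fractions):
  Task 1: C/T = 7/27 (approx. 0.2593)
  Task 2: C/T = 1/39 (approx. 0.0256)
  Task 3: C/T = 8/46 = 4/23 (approx. 0.1739)
Total utilization U = 7/27 + 1/39 + 4/23 = 3704/8073
Rounded to 4 decimal places: U = 0.4588
RM (Liu & Layland) bound for 3 tasks = 0.779763; compare with U = 3704/8073 (approx. 0.458813)
U <= bound, so schedulable by RM sufficient condition.

0.4588


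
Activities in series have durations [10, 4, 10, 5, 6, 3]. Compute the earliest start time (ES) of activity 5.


Activity 5 starts after activities 1 through 4 complete.
Predecessor durations: [10, 4, 10, 5]
ES = 10 + 4 + 10 + 5 = 29

29


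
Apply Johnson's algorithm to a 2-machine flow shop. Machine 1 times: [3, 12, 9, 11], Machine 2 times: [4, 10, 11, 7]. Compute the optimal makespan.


Apply Johnson's rule:
  Group 1 (a <= b): [(1, 3, 4), (3, 9, 11)]
  Group 2 (a > b): [(2, 12, 10), (4, 11, 7)]
Optimal job order: [1, 3, 2, 4]
Schedule:
  Job 1: M1 done at 3, M2 done at 7
  Job 3: M1 done at 12, M2 done at 23
  Job 2: M1 done at 24, M2 done at 34
  Job 4: M1 done at 35, M2 done at 42
Makespan = 42

42


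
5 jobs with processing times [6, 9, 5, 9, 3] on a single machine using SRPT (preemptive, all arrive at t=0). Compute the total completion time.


Since all jobs arrive at t=0, SRPT equals SPT ordering.
SPT order: [3, 5, 6, 9, 9]
Completion times:
  Job 1: p=3, C=3
  Job 2: p=5, C=8
  Job 3: p=6, C=14
  Job 4: p=9, C=23
  Job 5: p=9, C=32
Total completion time = 3 + 8 + 14 + 23 + 32 = 80

80


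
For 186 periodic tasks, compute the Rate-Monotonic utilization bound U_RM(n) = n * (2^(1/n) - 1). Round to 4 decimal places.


Compute 2^(1/186) = 1.0037335501
Subtract 1: 1.0037335501 - 1 = 0.0037335501
Multiply by n: 186 * 0.0037335501 = 0.6944403186
Round to 4 dp: 0.6944

0.6944


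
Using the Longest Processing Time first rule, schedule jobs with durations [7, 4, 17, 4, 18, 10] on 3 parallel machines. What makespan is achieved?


Sort jobs in decreasing order (LPT): [18, 17, 10, 7, 4, 4]
Assign each job to the least loaded machine:
  Machine 1: jobs [18], load = 18
  Machine 2: jobs [17, 4], load = 21
  Machine 3: jobs [10, 7, 4], load = 21
Makespan = max load = 21

21


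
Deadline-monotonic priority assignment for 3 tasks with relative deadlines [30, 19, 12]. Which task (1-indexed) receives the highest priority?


Sort tasks by relative deadline (ascending):
  Task 3: deadline = 12
  Task 2: deadline = 19
  Task 1: deadline = 30
Priority order (highest first): [3, 2, 1]
Highest priority task = 3

3


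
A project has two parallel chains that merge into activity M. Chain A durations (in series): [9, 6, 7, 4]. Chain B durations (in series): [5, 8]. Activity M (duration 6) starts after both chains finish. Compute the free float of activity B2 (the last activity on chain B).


ES(B2) = sum of predecessors on chain B = 5
EF(B2) = ES + duration = 5 + 8 = 13
Successor of B2 is M. ES(M) = max(sum(A), sum(B)) = max(26, 13) = 26
Free float = ES(successor) - EF(current) = 26 - 13 = 13

13


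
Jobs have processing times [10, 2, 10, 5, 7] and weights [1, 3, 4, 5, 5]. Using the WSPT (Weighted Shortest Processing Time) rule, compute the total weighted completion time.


Compute p/w ratios and sort ascending (WSPT): [(2, 3), (5, 5), (7, 5), (10, 4), (10, 1)]
Compute weighted completion times:
  Job (p=2,w=3): C=2, w*C=3*2=6
  Job (p=5,w=5): C=7, w*C=5*7=35
  Job (p=7,w=5): C=14, w*C=5*14=70
  Job (p=10,w=4): C=24, w*C=4*24=96
  Job (p=10,w=1): C=34, w*C=1*34=34
Total weighted completion time = 241

241


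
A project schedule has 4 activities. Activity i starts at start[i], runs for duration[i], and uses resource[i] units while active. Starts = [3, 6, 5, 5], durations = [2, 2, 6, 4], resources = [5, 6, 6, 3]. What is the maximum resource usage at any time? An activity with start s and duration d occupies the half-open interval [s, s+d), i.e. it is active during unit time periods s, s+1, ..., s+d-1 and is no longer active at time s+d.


Each activity i is active on [start_i, start_i + duration_i).
Compute total resource usage per time slot:
  t=0: active resources = [], total = 0
  t=1: active resources = [], total = 0
  t=2: active resources = [], total = 0
  t=3: active resources = [5], total = 5
  t=4: active resources = [5], total = 5
  t=5: active resources = [6, 3], total = 9
  t=6: active resources = [6, 6, 3], total = 15
  t=7: active resources = [6, 6, 3], total = 15
  t=8: active resources = [6, 3], total = 9
  t=9: active resources = [6], total = 6
  t=10: active resources = [6], total = 6
Peak resource demand = 15

15
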